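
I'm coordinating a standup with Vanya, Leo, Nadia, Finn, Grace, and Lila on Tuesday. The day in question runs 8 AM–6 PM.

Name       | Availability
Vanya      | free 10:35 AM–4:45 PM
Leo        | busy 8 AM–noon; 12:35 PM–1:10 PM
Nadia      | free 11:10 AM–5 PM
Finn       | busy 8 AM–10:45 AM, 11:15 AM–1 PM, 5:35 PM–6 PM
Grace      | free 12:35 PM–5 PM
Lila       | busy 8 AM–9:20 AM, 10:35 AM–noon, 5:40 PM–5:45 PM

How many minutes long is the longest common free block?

215

Vanya free: 10:35-16:45.
Leo free: 12:00-12:35, 13:10-18:00 (invert busy blocks within the working day).
Nadia free: 11:10-17:00.
Finn free: 10:45-11:15, 13:00-17:35 (invert busy blocks within the working day).
Grace free: 12:35-17:00.
Lila free: 09:20-10:35, 12:00-17:40, 17:45-18:00 (invert busy blocks within the working day).
Vanya ∩ Leo: 12:00-12:35, 13:10-16:45.
Vanya ∩ Leo ∩ Nadia: 12:00-12:35, 13:10-16:45.
Vanya ∩ Leo ∩ Nadia ∩ Finn: 13:10-16:45.
Vanya ∩ Leo ∩ Nadia ∩ Finn ∩ Grace: 13:10-16:45.
Vanya ∩ Leo ∩ Nadia ∩ Finn ∩ Grace ∩ Lila: 13:10-16:45.
The longest is 13:10-16:45 at 215 minutes.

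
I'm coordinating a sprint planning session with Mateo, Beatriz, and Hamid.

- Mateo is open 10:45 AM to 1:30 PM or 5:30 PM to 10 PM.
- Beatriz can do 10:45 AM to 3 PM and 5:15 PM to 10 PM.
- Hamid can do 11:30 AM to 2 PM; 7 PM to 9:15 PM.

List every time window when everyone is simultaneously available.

Mateo ∩ Beatriz: 10:45-13:30, 17:30-22:00.
Mateo ∩ Beatriz ∩ Hamid: 11:30-13:30, 19:00-21:15.

11:30-13:30, 19:00-21:15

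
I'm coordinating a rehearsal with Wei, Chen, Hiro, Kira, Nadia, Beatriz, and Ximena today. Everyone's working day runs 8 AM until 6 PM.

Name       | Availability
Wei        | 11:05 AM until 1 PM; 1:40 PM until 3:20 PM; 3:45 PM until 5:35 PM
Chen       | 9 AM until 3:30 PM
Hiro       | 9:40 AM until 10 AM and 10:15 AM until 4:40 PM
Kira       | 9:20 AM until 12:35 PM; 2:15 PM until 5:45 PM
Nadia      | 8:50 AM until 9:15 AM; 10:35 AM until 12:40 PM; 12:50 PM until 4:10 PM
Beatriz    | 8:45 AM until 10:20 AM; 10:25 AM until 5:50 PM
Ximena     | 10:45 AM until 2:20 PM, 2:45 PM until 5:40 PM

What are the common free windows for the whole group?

Wei ∩ Chen: 11:05-13:00, 13:40-15:20.
Wei ∩ Chen ∩ Hiro: 11:05-13:00, 13:40-15:20.
Wei ∩ Chen ∩ Hiro ∩ Kira: 11:05-12:35, 14:15-15:20.
Wei ∩ Chen ∩ Hiro ∩ Kira ∩ Nadia: 11:05-12:35, 14:15-15:20.
Wei ∩ Chen ∩ Hiro ∩ Kira ∩ Nadia ∩ Beatriz: 11:05-12:35, 14:15-15:20.
Wei ∩ Chen ∩ Hiro ∩ Kira ∩ Nadia ∩ Beatriz ∩ Ximena: 11:05-12:35, 14:15-14:20, 14:45-15:20.

11:05-12:35, 14:15-14:20, 14:45-15:20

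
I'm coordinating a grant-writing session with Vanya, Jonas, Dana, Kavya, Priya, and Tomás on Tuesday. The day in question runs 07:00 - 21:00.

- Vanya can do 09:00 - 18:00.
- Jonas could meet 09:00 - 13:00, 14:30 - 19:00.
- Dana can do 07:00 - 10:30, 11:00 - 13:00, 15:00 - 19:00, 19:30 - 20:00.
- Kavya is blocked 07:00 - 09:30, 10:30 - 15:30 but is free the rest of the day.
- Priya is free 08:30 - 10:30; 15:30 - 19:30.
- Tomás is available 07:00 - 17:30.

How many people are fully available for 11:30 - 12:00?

Vanya free: 09:00-18:00.
Jonas free: 09:00-13:00, 14:30-19:00.
Dana free: 07:00-10:30, 11:00-13:00, 15:00-19:00, 19:30-20:00.
Kavya free: 09:30-10:30, 15:30-21:00 (invert busy blocks within the working day).
Priya free: 08:30-10:30, 15:30-19:30.
Tomás free: 07:00-17:30.
Vanya, Jonas, Dana, and Tomás can make the full 11:30-12:00 slot — that's 4.

4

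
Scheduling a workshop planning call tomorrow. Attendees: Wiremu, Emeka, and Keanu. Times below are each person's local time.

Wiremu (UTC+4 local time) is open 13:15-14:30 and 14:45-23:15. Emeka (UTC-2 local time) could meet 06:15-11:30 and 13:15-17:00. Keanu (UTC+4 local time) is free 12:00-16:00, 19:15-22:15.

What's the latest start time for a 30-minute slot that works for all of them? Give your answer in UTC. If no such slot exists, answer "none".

Wiremu in UTC: 09:15-10:30, 10:45-19:15 (subtract 4h to convert from UTC+4).
Emeka in UTC: 08:15-13:30, 15:15-19:00 (add 2h to convert from UTC-2).
Keanu in UTC: 08:00-12:00, 15:15-18:15 (subtract 4h to convert from UTC+4).
Wiremu ∩ Emeka: 09:15-10:30, 10:45-13:30, 15:15-19:00.
Wiremu ∩ Emeka ∩ Keanu: 09:15-10:30, 10:45-12:00, 15:15-18:15.
The last common window of at least 30 minutes is 15:15-18:15; a 30-minute meeting can start as late as 17:45 and still end by 18:15.

17:45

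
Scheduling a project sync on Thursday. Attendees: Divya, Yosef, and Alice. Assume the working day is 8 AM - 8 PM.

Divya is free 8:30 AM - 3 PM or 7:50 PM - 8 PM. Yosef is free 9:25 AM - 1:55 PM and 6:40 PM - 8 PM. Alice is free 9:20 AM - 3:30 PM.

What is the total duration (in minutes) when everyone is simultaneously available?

270

Divya ∩ Yosef: 09:25-13:55, 19:50-20:00.
Divya ∩ Yosef ∩ Alice: 09:25-13:55.
That's a single block of 270 minutes.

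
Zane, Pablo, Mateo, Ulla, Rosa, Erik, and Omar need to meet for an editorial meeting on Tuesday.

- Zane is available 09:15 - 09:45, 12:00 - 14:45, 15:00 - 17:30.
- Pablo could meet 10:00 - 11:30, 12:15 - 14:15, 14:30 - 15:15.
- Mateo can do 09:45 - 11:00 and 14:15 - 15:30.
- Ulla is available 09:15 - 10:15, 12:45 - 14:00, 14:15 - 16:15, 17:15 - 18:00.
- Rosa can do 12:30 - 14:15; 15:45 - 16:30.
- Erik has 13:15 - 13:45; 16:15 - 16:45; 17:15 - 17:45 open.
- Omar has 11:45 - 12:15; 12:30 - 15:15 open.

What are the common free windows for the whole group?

none

Zane ∩ Pablo: 12:15-14:15, 14:30-14:45, 15:00-15:15.
Zane ∩ Pablo ∩ Mateo: 14:30-14:45, 15:00-15:15.
Zane ∩ Pablo ∩ Mateo ∩ Ulla: 14:30-14:45, 15:00-15:15.
Zane ∩ Pablo ∩ Mateo ∩ Ulla ∩ Rosa: ∅.
Zane ∩ Pablo ∩ Mateo ∩ Ulla ∩ Rosa ∩ Erik: ∅.
Zane ∩ Pablo ∩ Mateo ∩ Ulla ∩ Rosa ∩ Erik ∩ Omar: ∅.
There is no time when everyone is free.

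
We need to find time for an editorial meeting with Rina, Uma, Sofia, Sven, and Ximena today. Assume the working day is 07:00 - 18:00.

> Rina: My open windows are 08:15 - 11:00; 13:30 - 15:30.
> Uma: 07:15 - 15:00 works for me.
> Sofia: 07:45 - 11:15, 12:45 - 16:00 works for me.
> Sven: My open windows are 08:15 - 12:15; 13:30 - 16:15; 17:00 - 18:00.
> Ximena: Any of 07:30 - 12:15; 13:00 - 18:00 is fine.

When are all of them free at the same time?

08:15-11:00, 13:30-15:00

Rina ∩ Uma: 08:15-11:00, 13:30-15:00.
Rina ∩ Uma ∩ Sofia: 08:15-11:00, 13:30-15:00.
Rina ∩ Uma ∩ Sofia ∩ Sven: 08:15-11:00, 13:30-15:00.
Rina ∩ Uma ∩ Sofia ∩ Sven ∩ Ximena: 08:15-11:00, 13:30-15:00.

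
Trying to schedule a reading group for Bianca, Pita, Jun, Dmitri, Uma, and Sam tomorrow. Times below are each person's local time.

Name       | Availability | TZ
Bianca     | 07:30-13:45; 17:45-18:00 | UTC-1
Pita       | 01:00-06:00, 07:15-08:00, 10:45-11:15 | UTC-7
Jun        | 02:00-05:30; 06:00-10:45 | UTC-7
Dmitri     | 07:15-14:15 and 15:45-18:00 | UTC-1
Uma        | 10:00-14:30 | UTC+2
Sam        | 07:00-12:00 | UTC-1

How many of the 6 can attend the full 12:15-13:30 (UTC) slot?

Bianca in UTC: 08:30-14:45, 18:45-19:00 (add 1h to convert from UTC-1).
Pita in UTC: 08:00-13:00, 14:15-15:00, 17:45-18:15 (add 7h to convert from UTC-7).
Jun in UTC: 09:00-12:30, 13:00-17:45 (add 7h to convert from UTC-7).
Dmitri in UTC: 08:15-15:15, 16:45-19:00 (add 1h to convert from UTC-1).
Uma in UTC: 08:00-12:30 (subtract 2h to convert from UTC+2).
Sam in UTC: 08:00-13:00 (add 1h to convert from UTC-1).
Bianca and Dmitri can make the full 12:15-13:30 slot — that's 2.

2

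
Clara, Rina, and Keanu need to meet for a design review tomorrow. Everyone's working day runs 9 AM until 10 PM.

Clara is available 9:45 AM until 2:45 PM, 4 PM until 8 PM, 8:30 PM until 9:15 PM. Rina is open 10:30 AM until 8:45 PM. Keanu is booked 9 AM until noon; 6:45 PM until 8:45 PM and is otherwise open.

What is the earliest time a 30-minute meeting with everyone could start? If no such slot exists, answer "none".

12:00

Clara free: 09:45-14:45, 16:00-20:00, 20:30-21:15.
Rina free: 10:30-20:45.
Keanu free: 12:00-18:45, 20:45-22:00 (invert busy blocks within the working day).
Clara ∩ Rina: 10:30-14:45, 16:00-20:00, 20:30-20:45.
Clara ∩ Rina ∩ Keanu: 12:00-14:45, 16:00-18:45.
The first common window of at least 30 minutes is 12:00-14:45, so the earliest start is 12:00.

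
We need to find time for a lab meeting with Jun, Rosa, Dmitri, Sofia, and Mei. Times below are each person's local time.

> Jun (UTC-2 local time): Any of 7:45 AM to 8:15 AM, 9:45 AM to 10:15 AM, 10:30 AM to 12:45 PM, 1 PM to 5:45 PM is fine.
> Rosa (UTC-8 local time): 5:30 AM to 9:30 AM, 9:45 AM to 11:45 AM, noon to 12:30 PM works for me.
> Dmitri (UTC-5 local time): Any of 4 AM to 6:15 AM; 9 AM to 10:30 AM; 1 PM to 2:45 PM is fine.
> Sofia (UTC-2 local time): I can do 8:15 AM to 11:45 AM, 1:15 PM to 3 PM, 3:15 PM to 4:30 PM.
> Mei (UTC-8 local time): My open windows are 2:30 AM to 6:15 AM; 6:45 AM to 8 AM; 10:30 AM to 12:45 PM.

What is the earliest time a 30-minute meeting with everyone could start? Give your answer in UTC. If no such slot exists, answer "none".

Jun in UTC: 09:45-10:15, 11:45-12:15, 12:30-14:45, 15:00-19:45 (add 2h to convert from UTC-2).
Rosa in UTC: 13:30-17:30, 17:45-19:45, 20:00-20:30 (add 8h to convert from UTC-8).
Dmitri in UTC: 09:00-11:15, 14:00-15:30, 18:00-19:45 (add 5h to convert from UTC-5).
Sofia in UTC: 10:15-13:45, 15:15-17:00, 17:15-18:30 (add 2h to convert from UTC-2).
Mei in UTC: 10:30-14:15, 14:45-16:00, 18:30-20:45 (add 8h to convert from UTC-8).
Jun ∩ Rosa: 13:30-14:45, 15:00-17:30, 17:45-19:45.
Jun ∩ Rosa ∩ Dmitri: 14:00-14:45, 15:00-15:30, 18:00-19:45.
Jun ∩ Rosa ∩ Dmitri ∩ Sofia: 15:15-15:30, 18:00-18:30.
Jun ∩ Rosa ∩ Dmitri ∩ Sofia ∩ Mei: 15:15-15:30.
No common window is at least 30 minutes long.

none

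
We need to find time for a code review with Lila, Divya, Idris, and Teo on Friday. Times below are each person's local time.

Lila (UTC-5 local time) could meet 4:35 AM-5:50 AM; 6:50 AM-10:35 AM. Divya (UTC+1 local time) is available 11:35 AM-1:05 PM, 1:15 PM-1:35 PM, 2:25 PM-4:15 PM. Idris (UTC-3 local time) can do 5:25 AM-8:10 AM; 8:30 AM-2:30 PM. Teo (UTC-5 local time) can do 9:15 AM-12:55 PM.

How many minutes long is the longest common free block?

Lila in UTC: 09:35-10:50, 11:50-15:35 (add 5h to convert from UTC-5).
Divya in UTC: 10:35-12:05, 12:15-12:35, 13:25-15:15 (subtract 1h to convert from UTC+1).
Idris in UTC: 08:25-11:10, 11:30-17:30 (add 3h to convert from UTC-3).
Teo in UTC: 14:15-17:55 (add 5h to convert from UTC-5).
Lila ∩ Divya: 10:35-10:50, 11:50-12:05, 12:15-12:35, 13:25-15:15.
Lila ∩ Divya ∩ Idris: 10:35-10:50, 11:50-12:05, 12:15-12:35, 13:25-15:15.
Lila ∩ Divya ∩ Idris ∩ Teo: 14:15-15:15.
So the common availability across everyone is 14:15-15:15.
The longest is 14:15-15:15 at 60 minutes.

60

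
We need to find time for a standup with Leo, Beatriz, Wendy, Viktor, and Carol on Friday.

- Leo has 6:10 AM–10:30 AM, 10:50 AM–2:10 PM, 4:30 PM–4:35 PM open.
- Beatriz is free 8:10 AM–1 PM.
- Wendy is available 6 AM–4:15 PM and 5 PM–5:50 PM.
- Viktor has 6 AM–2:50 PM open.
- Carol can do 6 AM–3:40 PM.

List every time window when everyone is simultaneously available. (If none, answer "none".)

08:10-10:30, 10:50-13:00

Leo ∩ Beatriz: 08:10-10:30, 10:50-13:00.
Leo ∩ Beatriz ∩ Wendy: 08:10-10:30, 10:50-13:00.
Leo ∩ Beatriz ∩ Wendy ∩ Viktor: 08:10-10:30, 10:50-13:00.
Leo ∩ Beatriz ∩ Wendy ∩ Viktor ∩ Carol: 08:10-10:30, 10:50-13:00.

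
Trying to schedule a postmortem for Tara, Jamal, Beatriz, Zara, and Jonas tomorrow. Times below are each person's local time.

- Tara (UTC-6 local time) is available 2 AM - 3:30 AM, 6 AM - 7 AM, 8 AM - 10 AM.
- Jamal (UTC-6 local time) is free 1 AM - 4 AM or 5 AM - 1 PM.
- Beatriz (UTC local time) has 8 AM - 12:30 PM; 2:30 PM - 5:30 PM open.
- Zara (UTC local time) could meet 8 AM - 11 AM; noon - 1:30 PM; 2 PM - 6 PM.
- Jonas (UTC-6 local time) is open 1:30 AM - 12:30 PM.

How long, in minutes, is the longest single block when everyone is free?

Tara in UTC: 08:00-09:30, 12:00-13:00, 14:00-16:00 (add 6h to convert from UTC-6).
Jamal in UTC: 07:00-10:00, 11:00-19:00 (add 6h to convert from UTC-6).
Beatriz in UTC: 08:00-12:30, 14:30-17:30.
Zara in UTC: 08:00-11:00, 12:00-13:30, 14:00-18:00.
Jonas in UTC: 07:30-18:30 (add 6h to convert from UTC-6).
Tara ∩ Jamal: 08:00-09:30, 12:00-13:00, 14:00-16:00.
Tara ∩ Jamal ∩ Beatriz: 08:00-09:30, 12:00-12:30, 14:30-16:00.
Tara ∩ Jamal ∩ Beatriz ∩ Zara: 08:00-09:30, 12:00-12:30, 14:30-16:00.
Tara ∩ Jamal ∩ Beatriz ∩ Zara ∩ Jonas: 08:00-09:30, 12:00-12:30, 14:30-16:00.
So the common availability across everyone is 08:00-09:30, 12:00-12:30, 14:30-16:00.
The longest is 08:00-09:30 at 90 minutes.

90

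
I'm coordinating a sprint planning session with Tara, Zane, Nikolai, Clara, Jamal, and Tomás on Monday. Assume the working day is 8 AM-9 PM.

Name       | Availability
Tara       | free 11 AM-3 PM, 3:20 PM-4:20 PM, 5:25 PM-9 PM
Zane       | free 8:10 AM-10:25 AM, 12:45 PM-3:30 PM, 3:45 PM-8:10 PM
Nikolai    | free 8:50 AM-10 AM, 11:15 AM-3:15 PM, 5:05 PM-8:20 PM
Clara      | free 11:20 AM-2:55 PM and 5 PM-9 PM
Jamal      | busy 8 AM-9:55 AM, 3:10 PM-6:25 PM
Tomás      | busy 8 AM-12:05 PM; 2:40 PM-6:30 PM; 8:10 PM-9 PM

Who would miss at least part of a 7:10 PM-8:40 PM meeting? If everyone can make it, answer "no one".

Tara free: 11:00-15:00, 15:20-16:20, 17:25-21:00.
Zane free: 08:10-10:25, 12:45-15:30, 15:45-20:10.
Nikolai free: 08:50-10:00, 11:15-15:15, 17:05-20:20.
Clara free: 11:20-14:55, 17:00-21:00.
Jamal free: 09:55-15:10, 18:25-21:00 (invert busy blocks within the working day).
Tomás free: 12:05-14:40, 18:30-20:10 (invert busy blocks within the working day).
Tara: free for 19:10-20:40. Zane: not fully free for 19:10-20:40. Nikolai: not fully free for 19:10-20:40. Clara: free for 19:10-20:40. Jamal: free for 19:10-20:40. Tomás: not fully free for 19:10-20:40.

Nikolai, Tomás, Zane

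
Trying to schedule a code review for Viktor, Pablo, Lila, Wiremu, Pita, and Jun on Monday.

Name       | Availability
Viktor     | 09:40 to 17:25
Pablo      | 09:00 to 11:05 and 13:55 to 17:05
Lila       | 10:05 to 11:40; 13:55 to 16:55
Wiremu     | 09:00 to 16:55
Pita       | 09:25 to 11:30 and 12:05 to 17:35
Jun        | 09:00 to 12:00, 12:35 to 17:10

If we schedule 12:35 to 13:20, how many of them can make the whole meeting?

Viktor, Wiremu, Pita, and Jun can make the full 12:35-13:20 slot — that's 4.

4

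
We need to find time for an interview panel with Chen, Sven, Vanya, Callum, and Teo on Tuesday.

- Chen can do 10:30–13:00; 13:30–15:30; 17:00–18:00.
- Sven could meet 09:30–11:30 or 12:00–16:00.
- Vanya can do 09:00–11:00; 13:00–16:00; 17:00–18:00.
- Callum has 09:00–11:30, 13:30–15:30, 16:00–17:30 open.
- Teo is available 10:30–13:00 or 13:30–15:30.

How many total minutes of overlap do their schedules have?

150

Chen ∩ Sven: 10:30-11:30, 12:00-13:00, 13:30-15:30.
Chen ∩ Sven ∩ Vanya: 10:30-11:00, 13:30-15:30.
Chen ∩ Sven ∩ Vanya ∩ Callum: 10:30-11:00, 13:30-15:30.
Chen ∩ Sven ∩ Vanya ∩ Callum ∩ Teo: 10:30-11:00, 13:30-15:30.
Summing the common windows: 30 + 120 = 150 minutes.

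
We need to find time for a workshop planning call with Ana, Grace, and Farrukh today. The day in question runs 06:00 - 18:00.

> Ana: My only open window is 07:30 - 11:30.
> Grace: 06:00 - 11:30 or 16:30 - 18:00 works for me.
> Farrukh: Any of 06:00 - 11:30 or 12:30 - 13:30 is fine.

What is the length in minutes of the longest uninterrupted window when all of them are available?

240

Ana ∩ Grace: 07:30-11:30.
Ana ∩ Grace ∩ Farrukh: 07:30-11:30.
The longest is 07:30-11:30 at 240 minutes.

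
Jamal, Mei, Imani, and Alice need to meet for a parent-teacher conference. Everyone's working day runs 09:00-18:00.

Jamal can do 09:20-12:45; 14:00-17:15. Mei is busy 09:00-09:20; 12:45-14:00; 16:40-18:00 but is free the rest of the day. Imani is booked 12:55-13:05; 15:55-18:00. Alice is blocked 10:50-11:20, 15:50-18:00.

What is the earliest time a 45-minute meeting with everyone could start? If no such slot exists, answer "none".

09:20

Jamal free: 09:20-12:45, 14:00-17:15.
Mei free: 09:20-12:45, 14:00-16:40 (invert busy blocks within the working day).
Imani free: 09:00-12:55, 13:05-15:55 (invert busy blocks within the working day).
Alice free: 09:00-10:50, 11:20-15:50 (invert busy blocks within the working day).
Jamal ∩ Mei: 09:20-12:45, 14:00-16:40.
Jamal ∩ Mei ∩ Imani: 09:20-12:45, 14:00-15:55.
Jamal ∩ Mei ∩ Imani ∩ Alice: 09:20-10:50, 11:20-12:45, 14:00-15:50.
The first common window of at least 45 minutes is 09:20-10:50, so the earliest start is 09:20.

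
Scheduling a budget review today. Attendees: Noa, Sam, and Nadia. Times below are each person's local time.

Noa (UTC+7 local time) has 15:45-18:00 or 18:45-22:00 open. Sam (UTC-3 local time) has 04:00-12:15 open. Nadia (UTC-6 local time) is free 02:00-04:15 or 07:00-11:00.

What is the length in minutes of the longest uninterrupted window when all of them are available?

120

Noa in UTC: 08:45-11:00, 11:45-15:00 (subtract 7h to convert from UTC+7).
Sam in UTC: 07:00-15:15 (add 3h to convert from UTC-3).
Nadia in UTC: 08:00-10:15, 13:00-17:00 (add 6h to convert from UTC-6).
Noa ∩ Sam: 08:45-11:00, 11:45-15:00.
Noa ∩ Sam ∩ Nadia: 08:45-10:15, 13:00-15:00.
The longest is 13:00-15:00 at 120 minutes.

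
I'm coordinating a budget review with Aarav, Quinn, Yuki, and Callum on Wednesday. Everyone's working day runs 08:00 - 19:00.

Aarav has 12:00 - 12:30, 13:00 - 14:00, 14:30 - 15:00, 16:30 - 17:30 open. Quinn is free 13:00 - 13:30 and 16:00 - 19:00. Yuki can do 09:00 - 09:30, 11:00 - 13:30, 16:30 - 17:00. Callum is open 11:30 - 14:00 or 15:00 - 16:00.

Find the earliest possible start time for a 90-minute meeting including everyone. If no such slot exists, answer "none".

none

Aarav ∩ Quinn: 13:00-13:30, 16:30-17:30.
Aarav ∩ Quinn ∩ Yuki: 13:00-13:30, 16:30-17:00.
Aarav ∩ Quinn ∩ Yuki ∩ Callum: 13:00-13:30.
No common window is at least 90 minutes long.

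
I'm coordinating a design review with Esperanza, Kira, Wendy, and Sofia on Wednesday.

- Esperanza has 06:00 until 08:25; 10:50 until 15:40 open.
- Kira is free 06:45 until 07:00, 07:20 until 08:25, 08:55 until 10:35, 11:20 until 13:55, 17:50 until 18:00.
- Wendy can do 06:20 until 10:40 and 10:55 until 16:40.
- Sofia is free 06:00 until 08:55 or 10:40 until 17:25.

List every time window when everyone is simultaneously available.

06:45-07:00, 07:20-08:25, 11:20-13:55

Esperanza ∩ Kira: 06:45-07:00, 07:20-08:25, 11:20-13:55.
Esperanza ∩ Kira ∩ Wendy: 06:45-07:00, 07:20-08:25, 11:20-13:55.
Esperanza ∩ Kira ∩ Wendy ∩ Sofia: 06:45-07:00, 07:20-08:25, 11:20-13:55.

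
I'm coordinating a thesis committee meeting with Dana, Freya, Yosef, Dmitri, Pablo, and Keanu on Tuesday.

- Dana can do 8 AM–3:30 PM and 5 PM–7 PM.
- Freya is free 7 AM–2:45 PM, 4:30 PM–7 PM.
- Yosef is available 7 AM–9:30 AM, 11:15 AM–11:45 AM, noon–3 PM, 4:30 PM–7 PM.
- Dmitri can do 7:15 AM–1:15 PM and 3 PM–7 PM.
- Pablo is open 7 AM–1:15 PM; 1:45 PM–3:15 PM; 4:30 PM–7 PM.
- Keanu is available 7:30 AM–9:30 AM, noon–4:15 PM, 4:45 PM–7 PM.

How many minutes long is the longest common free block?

120

Dana ∩ Freya: 08:00-14:45, 17:00-19:00.
Dana ∩ Freya ∩ Yosef: 08:00-09:30, 11:15-11:45, 12:00-14:45, 17:00-19:00.
Dana ∩ Freya ∩ Yosef ∩ Dmitri: 08:00-09:30, 11:15-11:45, 12:00-13:15, 17:00-19:00.
Dana ∩ Freya ∩ Yosef ∩ Dmitri ∩ Pablo: 08:00-09:30, 11:15-11:45, 12:00-13:15, 17:00-19:00.
Dana ∩ Freya ∩ Yosef ∩ Dmitri ∩ Pablo ∩ Keanu: 08:00-09:30, 12:00-13:15, 17:00-19:00.
The longest is 17:00-19:00 at 120 minutes.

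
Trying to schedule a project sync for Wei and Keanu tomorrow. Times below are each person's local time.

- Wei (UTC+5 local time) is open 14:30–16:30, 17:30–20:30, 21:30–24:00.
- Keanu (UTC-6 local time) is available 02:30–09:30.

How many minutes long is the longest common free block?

Wei in UTC: 09:30-11:30, 12:30-15:30, 16:30-19:00 (subtract 5h to convert from UTC+5).
Keanu in UTC: 08:30-15:30 (add 6h to convert from UTC-6).
Wei ∩ Keanu: 09:30-11:30, 12:30-15:30.
The longest is 12:30-15:30 at 180 minutes.

180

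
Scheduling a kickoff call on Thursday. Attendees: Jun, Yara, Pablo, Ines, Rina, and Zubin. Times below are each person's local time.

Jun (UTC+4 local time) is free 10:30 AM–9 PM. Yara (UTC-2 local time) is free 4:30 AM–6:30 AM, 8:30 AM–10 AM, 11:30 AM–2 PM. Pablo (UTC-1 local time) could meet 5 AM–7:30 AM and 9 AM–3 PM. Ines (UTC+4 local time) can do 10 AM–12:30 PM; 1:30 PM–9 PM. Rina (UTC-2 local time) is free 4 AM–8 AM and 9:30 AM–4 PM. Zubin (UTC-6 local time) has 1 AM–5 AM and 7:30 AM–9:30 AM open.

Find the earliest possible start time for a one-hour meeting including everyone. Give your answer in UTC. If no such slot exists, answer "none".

Jun in UTC: 06:30-17:00 (subtract 4h to convert from UTC+4).
Yara in UTC: 06:30-08:30, 10:30-12:00, 13:30-16:00 (add 2h to convert from UTC-2).
Pablo in UTC: 06:00-08:30, 10:00-16:00 (add 1h to convert from UTC-1).
Ines in UTC: 06:00-08:30, 09:30-17:00 (subtract 4h to convert from UTC+4).
Rina in UTC: 06:00-10:00, 11:30-18:00 (add 2h to convert from UTC-2).
Zubin in UTC: 07:00-11:00, 13:30-15:30 (add 6h to convert from UTC-6).
Jun ∩ Yara: 06:30-08:30, 10:30-12:00, 13:30-16:00.
Jun ∩ Yara ∩ Pablo: 06:30-08:30, 10:30-12:00, 13:30-16:00.
Jun ∩ Yara ∩ Pablo ∩ Ines: 06:30-08:30, 10:30-12:00, 13:30-16:00.
Jun ∩ Yara ∩ Pablo ∩ Ines ∩ Rina: 06:30-08:30, 11:30-12:00, 13:30-16:00.
Jun ∩ Yara ∩ Pablo ∩ Ines ∩ Rina ∩ Zubin: 07:00-08:30, 13:30-15:30.
The first common window of at least 60 minutes is 07:00-08:30, so the earliest start is 07:00.

07:00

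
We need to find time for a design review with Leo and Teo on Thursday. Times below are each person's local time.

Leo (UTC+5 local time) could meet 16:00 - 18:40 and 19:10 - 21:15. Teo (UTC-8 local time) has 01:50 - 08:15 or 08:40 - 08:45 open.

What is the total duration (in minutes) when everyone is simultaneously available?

285

Leo in UTC: 11:00-13:40, 14:10-16:15 (subtract 5h to convert from UTC+5).
Teo in UTC: 09:50-16:15, 16:40-16:45 (add 8h to convert from UTC-8).
Leo ∩ Teo: 11:00-13:40, 14:10-16:15.
So the common availability across everyone is 11:00-13:40, 14:10-16:15.
Summing the common windows: 160 + 125 = 285 minutes.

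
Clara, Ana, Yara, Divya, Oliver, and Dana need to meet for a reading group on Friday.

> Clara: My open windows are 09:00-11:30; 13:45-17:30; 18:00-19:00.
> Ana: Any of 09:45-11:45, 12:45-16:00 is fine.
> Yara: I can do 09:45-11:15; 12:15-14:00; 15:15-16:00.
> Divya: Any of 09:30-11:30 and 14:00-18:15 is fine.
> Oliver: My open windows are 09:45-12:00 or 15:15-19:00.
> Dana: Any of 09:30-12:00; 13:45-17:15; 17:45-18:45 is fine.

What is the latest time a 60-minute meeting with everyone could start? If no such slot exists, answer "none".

10:15

Clara ∩ Ana: 09:45-11:30, 13:45-16:00.
Clara ∩ Ana ∩ Yara: 09:45-11:15, 13:45-14:00, 15:15-16:00.
Clara ∩ Ana ∩ Yara ∩ Divya: 09:45-11:15, 15:15-16:00.
Clara ∩ Ana ∩ Yara ∩ Divya ∩ Oliver: 09:45-11:15, 15:15-16:00.
Clara ∩ Ana ∩ Yara ∩ Divya ∩ Oliver ∩ Dana: 09:45-11:15, 15:15-16:00.
Those are the intersection windows.
The last common window of at least 60 minutes is 09:45-11:15; a 60-minute meeting can start as late as 10:15 and still end by 11:15.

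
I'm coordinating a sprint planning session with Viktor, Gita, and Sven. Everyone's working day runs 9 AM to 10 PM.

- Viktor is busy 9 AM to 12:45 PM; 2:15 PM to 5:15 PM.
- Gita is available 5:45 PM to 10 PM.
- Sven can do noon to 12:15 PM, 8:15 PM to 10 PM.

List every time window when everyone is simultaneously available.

Viktor free: 12:45-14:15, 17:15-22:00 (invert busy blocks within the working day).
Gita free: 17:45-22:00.
Sven free: 12:00-12:15, 20:15-22:00.
Viktor ∩ Gita: 17:45-22:00.
Viktor ∩ Gita ∩ Sven: 20:15-22:00.

20:15-22:00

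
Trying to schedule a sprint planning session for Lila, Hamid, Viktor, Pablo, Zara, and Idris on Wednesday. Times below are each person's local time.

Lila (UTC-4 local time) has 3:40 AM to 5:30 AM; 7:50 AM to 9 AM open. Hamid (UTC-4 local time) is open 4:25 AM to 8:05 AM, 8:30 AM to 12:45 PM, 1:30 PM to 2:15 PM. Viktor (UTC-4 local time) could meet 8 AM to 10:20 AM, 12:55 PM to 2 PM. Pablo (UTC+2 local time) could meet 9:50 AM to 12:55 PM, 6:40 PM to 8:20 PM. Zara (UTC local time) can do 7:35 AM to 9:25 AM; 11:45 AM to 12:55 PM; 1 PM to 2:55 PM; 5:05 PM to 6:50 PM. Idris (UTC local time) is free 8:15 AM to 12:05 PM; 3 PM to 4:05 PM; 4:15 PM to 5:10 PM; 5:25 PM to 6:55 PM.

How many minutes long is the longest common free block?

Lila in UTC: 07:40-09:30, 11:50-13:00 (add 4h to convert from UTC-4).
Hamid in UTC: 08:25-12:05, 12:30-16:45, 17:30-18:15 (add 4h to convert from UTC-4).
Viktor in UTC: 12:00-14:20, 16:55-18:00 (add 4h to convert from UTC-4).
Pablo in UTC: 07:50-10:55, 16:40-18:20 (subtract 2h to convert from UTC+2).
Zara in UTC: 07:35-09:25, 11:45-12:55, 13:00-14:55, 17:05-18:50.
Idris in UTC: 08:15-12:05, 15:00-16:05, 16:15-17:10, 17:25-18:55.
Lila ∩ Hamid: 08:25-09:30, 11:50-12:05, 12:30-13:00.
Lila ∩ Hamid ∩ Viktor: 12:00-12:05, 12:30-13:00.
Lila ∩ Hamid ∩ Viktor ∩ Pablo: ∅.
Lila ∩ Hamid ∩ Viktor ∩ Pablo ∩ Zara: ∅.
Lila ∩ Hamid ∩ Viktor ∩ Pablo ∩ Zara ∩ Idris: ∅.
There is no time when everyone is free.
No common window exists, so the longest block is 0 minutes.

0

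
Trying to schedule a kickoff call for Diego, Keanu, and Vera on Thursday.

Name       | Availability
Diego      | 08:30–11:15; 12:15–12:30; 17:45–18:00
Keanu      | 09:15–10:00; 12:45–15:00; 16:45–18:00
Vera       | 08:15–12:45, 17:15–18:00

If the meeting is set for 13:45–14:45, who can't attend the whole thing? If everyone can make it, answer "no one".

Diego, Vera

Diego: not fully free for 13:45-14:45. Keanu: free for 13:45-14:45. Vera: not fully free for 13:45-14:45.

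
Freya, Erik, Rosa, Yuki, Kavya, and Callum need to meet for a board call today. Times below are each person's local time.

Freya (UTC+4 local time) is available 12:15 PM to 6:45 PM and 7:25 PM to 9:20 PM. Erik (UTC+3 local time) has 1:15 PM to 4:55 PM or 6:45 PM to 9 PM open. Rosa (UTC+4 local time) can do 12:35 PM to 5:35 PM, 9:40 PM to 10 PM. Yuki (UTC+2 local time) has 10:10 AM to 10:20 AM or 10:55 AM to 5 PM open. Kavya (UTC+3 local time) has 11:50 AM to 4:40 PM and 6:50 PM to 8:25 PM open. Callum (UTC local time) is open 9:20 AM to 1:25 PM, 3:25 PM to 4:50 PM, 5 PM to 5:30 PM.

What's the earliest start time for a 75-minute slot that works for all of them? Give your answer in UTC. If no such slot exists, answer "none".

10:15

Freya in UTC: 08:15-14:45, 15:25-17:20 (subtract 4h to convert from UTC+4).
Erik in UTC: 10:15-13:55, 15:45-18:00 (subtract 3h to convert from UTC+3).
Rosa in UTC: 08:35-13:35, 17:40-18:00 (subtract 4h to convert from UTC+4).
Yuki in UTC: 08:10-08:20, 08:55-15:00 (subtract 2h to convert from UTC+2).
Kavya in UTC: 08:50-13:40, 15:50-17:25 (subtract 3h to convert from UTC+3).
Callum in UTC: 09:20-13:25, 15:25-16:50, 17:00-17:30.
Freya ∩ Erik: 10:15-13:55, 15:45-17:20.
Freya ∩ Erik ∩ Rosa: 10:15-13:35.
Freya ∩ Erik ∩ Rosa ∩ Yuki: 10:15-13:35.
Freya ∩ Erik ∩ Rosa ∩ Yuki ∩ Kavya: 10:15-13:35.
Freya ∩ Erik ∩ Rosa ∩ Yuki ∩ Kavya ∩ Callum: 10:15-13:25.
Those are the intersection windows.
The first common window of at least 75 minutes is 10:15-13:25, so the earliest start is 10:15.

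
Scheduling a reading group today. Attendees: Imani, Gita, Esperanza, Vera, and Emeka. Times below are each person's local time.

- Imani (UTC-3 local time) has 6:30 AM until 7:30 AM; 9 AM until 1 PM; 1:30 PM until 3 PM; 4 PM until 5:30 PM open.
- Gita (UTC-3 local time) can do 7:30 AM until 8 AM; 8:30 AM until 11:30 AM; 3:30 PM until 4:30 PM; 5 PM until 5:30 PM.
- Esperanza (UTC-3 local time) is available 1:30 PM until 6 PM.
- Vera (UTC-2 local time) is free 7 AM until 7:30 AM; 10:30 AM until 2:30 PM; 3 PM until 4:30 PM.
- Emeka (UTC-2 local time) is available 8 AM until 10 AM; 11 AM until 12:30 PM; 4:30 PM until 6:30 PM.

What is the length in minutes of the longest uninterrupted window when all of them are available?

Imani in UTC: 09:30-10:30, 12:00-16:00, 16:30-18:00, 19:00-20:30 (add 3h to convert from UTC-3).
Gita in UTC: 10:30-11:00, 11:30-14:30, 18:30-19:30, 20:00-20:30 (add 3h to convert from UTC-3).
Esperanza in UTC: 16:30-21:00 (add 3h to convert from UTC-3).
Vera in UTC: 09:00-09:30, 12:30-16:30, 17:00-18:30 (add 2h to convert from UTC-2).
Emeka in UTC: 10:00-12:00, 13:00-14:30, 18:30-20:30 (add 2h to convert from UTC-2).
Imani ∩ Gita: 12:00-14:30, 19:00-19:30, 20:00-20:30.
Imani ∩ Gita ∩ Esperanza: 19:00-19:30, 20:00-20:30.
Imani ∩ Gita ∩ Esperanza ∩ Vera: ∅.
Imani ∩ Gita ∩ Esperanza ∩ Vera ∩ Emeka: ∅.
There is no time when everyone is free.
No common window exists, so the longest block is 0 minutes.

0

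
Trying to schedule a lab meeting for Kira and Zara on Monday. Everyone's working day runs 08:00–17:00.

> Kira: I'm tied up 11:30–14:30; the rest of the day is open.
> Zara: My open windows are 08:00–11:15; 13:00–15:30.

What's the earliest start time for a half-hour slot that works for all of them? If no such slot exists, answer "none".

Kira free: 08:00-11:30, 14:30-17:00 (invert busy blocks within the working day).
Zara free: 08:00-11:15, 13:00-15:30.
Kira ∩ Zara: 08:00-11:15, 14:30-15:30.
The first common window of at least 30 minutes is 08:00-11:15, so the earliest start is 08:00.

08:00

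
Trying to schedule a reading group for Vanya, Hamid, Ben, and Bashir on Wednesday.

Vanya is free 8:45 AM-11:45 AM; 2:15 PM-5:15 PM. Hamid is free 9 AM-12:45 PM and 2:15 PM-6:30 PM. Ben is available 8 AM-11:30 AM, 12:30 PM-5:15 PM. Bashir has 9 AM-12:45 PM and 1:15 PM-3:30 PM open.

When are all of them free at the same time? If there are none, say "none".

09:00-11:30, 14:15-15:30

Vanya ∩ Hamid: 09:00-11:45, 14:15-17:15.
Vanya ∩ Hamid ∩ Ben: 09:00-11:30, 14:15-17:15.
Vanya ∩ Hamid ∩ Ben ∩ Bashir: 09:00-11:30, 14:15-15:30.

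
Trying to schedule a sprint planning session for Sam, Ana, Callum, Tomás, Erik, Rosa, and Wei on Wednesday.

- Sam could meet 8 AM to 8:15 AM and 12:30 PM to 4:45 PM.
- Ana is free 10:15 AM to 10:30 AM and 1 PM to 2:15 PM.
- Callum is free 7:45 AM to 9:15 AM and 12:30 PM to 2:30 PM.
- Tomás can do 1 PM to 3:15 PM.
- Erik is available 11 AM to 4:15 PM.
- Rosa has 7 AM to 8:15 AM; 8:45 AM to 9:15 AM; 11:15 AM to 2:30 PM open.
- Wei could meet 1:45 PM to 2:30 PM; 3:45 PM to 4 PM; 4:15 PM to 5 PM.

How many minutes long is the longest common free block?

Sam ∩ Ana: 13:00-14:15.
Sam ∩ Ana ∩ Callum: 13:00-14:15.
Sam ∩ Ana ∩ Callum ∩ Tomás: 13:00-14:15.
Sam ∩ Ana ∩ Callum ∩ Tomás ∩ Erik: 13:00-14:15.
Sam ∩ Ana ∩ Callum ∩ Tomás ∩ Erik ∩ Rosa: 13:00-14:15.
Sam ∩ Ana ∩ Callum ∩ Tomás ∩ Erik ∩ Rosa ∩ Wei: 13:45-14:15.
The longest is 13:45-14:15 at 30 minutes.

30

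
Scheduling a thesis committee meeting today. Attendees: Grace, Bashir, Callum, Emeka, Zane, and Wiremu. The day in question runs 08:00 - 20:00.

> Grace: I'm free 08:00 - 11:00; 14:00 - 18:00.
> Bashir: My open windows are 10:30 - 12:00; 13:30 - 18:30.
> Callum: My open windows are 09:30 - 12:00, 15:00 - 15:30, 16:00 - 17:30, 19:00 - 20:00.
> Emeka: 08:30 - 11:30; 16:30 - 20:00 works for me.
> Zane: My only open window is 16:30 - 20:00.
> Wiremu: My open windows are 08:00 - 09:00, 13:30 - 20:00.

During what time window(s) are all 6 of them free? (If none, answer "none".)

16:30-17:30

Grace ∩ Bashir: 10:30-11:00, 14:00-18:00.
Grace ∩ Bashir ∩ Callum: 10:30-11:00, 15:00-15:30, 16:00-17:30.
Grace ∩ Bashir ∩ Callum ∩ Emeka: 10:30-11:00, 16:30-17:30.
Grace ∩ Bashir ∩ Callum ∩ Emeka ∩ Zane: 16:30-17:30.
Grace ∩ Bashir ∩ Callum ∩ Emeka ∩ Zane ∩ Wiremu: 16:30-17:30.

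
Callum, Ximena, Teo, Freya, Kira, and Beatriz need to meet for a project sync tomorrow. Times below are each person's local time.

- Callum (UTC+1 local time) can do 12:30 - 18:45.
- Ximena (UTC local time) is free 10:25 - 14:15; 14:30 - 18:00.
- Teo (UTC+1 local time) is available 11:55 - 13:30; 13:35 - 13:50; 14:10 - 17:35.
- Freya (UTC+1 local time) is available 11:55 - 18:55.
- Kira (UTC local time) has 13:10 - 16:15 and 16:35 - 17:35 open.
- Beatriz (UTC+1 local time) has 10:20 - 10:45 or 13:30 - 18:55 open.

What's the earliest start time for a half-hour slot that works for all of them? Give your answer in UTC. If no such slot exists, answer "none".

Callum in UTC: 11:30-17:45 (subtract 1h to convert from UTC+1).
Ximena in UTC: 10:25-14:15, 14:30-18:00.
Teo in UTC: 10:55-12:30, 12:35-12:50, 13:10-16:35 (subtract 1h to convert from UTC+1).
Freya in UTC: 10:55-17:55 (subtract 1h to convert from UTC+1).
Kira in UTC: 13:10-16:15, 16:35-17:35.
Beatriz in UTC: 09:20-09:45, 12:30-17:55 (subtract 1h to convert from UTC+1).
Callum ∩ Ximena: 11:30-14:15, 14:30-17:45.
Callum ∩ Ximena ∩ Teo: 11:30-12:30, 12:35-12:50, 13:10-14:15, 14:30-16:35.
Callum ∩ Ximena ∩ Teo ∩ Freya: 11:30-12:30, 12:35-12:50, 13:10-14:15, 14:30-16:35.
Callum ∩ Ximena ∩ Teo ∩ Freya ∩ Kira: 13:10-14:15, 14:30-16:15.
Callum ∩ Ximena ∩ Teo ∩ Freya ∩ Kira ∩ Beatriz: 13:10-14:15, 14:30-16:15.
So the common availability across everyone is 13:10-14:15, 14:30-16:15.
The first common window of at least 30 minutes is 13:10-14:15, so the earliest start is 13:10.

13:10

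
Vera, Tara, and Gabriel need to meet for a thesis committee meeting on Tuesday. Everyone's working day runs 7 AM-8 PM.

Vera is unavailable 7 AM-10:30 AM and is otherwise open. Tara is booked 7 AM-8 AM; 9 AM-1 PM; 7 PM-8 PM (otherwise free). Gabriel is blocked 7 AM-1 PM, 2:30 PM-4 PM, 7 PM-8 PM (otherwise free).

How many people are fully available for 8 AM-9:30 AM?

Vera free: 10:30-20:00 (invert busy blocks within the working day).
Tara free: 08:00-09:00, 13:00-19:00 (invert busy blocks within the working day).
Gabriel free: 13:00-14:30, 16:00-19:00 (invert busy blocks within the working day).
nobody can make the full 08:00-09:30 slot — that's 0.

0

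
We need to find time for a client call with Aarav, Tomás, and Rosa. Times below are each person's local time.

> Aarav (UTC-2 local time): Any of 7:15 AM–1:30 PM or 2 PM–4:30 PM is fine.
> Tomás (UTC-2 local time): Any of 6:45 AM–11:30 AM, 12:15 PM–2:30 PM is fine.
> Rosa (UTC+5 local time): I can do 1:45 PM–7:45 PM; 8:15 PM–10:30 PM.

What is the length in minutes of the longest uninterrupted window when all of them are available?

255

Aarav in UTC: 09:15-15:30, 16:00-18:30 (add 2h to convert from UTC-2).
Tomás in UTC: 08:45-13:30, 14:15-16:30 (add 2h to convert from UTC-2).
Rosa in UTC: 08:45-14:45, 15:15-17:30 (subtract 5h to convert from UTC+5).
Aarav ∩ Tomás: 09:15-13:30, 14:15-15:30, 16:00-16:30.
Aarav ∩ Tomás ∩ Rosa: 09:15-13:30, 14:15-14:45, 15:15-15:30, 16:00-16:30.
So the common availability across everyone is 09:15-13:30, 14:15-14:45, 15:15-15:30, 16:00-16:30.
The longest is 09:15-13:30 at 255 minutes.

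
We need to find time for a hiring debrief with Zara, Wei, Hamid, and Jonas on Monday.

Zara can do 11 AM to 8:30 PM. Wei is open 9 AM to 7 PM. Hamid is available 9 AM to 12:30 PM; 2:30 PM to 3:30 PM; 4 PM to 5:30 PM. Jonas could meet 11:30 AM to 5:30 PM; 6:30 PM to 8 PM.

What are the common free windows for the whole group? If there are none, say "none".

11:30-12:30, 14:30-15:30, 16:00-17:30

Zara ∩ Wei: 11:00-19:00.
Zara ∩ Wei ∩ Hamid: 11:00-12:30, 14:30-15:30, 16:00-17:30.
Zara ∩ Wei ∩ Hamid ∩ Jonas: 11:30-12:30, 14:30-15:30, 16:00-17:30.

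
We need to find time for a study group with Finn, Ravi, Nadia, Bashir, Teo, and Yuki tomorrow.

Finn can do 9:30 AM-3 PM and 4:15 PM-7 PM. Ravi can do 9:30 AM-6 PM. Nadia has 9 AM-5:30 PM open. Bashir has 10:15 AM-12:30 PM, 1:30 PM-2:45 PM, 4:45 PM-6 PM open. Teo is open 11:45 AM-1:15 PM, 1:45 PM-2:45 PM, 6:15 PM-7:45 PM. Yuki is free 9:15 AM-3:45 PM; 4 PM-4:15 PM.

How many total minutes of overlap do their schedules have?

Finn ∩ Ravi: 09:30-15:00, 16:15-18:00.
Finn ∩ Ravi ∩ Nadia: 09:30-15:00, 16:15-17:30.
Finn ∩ Ravi ∩ Nadia ∩ Bashir: 10:15-12:30, 13:30-14:45, 16:45-17:30.
Finn ∩ Ravi ∩ Nadia ∩ Bashir ∩ Teo: 11:45-12:30, 13:45-14:45.
Finn ∩ Ravi ∩ Nadia ∩ Bashir ∩ Teo ∩ Yuki: 11:45-12:30, 13:45-14:45.
Summing the common windows: 45 + 60 = 105 minutes.

105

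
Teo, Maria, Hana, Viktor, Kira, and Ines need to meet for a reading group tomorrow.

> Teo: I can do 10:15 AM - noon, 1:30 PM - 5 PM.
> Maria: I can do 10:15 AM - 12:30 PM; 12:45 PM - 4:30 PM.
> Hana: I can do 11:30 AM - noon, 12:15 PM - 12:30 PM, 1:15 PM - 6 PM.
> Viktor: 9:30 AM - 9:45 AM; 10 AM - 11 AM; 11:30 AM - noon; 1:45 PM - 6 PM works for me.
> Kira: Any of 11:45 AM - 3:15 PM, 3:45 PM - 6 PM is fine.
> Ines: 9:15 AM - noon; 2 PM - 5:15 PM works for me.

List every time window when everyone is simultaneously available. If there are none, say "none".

11:45-12:00, 14:00-15:15, 15:45-16:30

Teo ∩ Maria: 10:15-12:00, 13:30-16:30.
Teo ∩ Maria ∩ Hana: 11:30-12:00, 13:30-16:30.
Teo ∩ Maria ∩ Hana ∩ Viktor: 11:30-12:00, 13:45-16:30.
Teo ∩ Maria ∩ Hana ∩ Viktor ∩ Kira: 11:45-12:00, 13:45-15:15, 15:45-16:30.
Teo ∩ Maria ∩ Hana ∩ Viktor ∩ Kira ∩ Ines: 11:45-12:00, 14:00-15:15, 15:45-16:30.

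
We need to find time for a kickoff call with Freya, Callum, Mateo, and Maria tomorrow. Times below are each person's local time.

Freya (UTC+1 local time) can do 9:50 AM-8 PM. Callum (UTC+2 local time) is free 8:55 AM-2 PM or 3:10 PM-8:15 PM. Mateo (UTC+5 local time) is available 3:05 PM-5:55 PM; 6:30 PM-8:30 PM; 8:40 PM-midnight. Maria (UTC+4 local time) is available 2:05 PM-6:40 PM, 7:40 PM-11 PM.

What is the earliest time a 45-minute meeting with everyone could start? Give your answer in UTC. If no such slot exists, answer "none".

10:05

Freya in UTC: 08:50-19:00 (subtract 1h to convert from UTC+1).
Callum in UTC: 06:55-12:00, 13:10-18:15 (subtract 2h to convert from UTC+2).
Mateo in UTC: 10:05-12:55, 13:30-15:30, 15:40-19:00 (subtract 5h to convert from UTC+5).
Maria in UTC: 10:05-14:40, 15:40-19:00 (subtract 4h to convert from UTC+4).
Freya ∩ Callum: 08:50-12:00, 13:10-18:15.
Freya ∩ Callum ∩ Mateo: 10:05-12:00, 13:30-15:30, 15:40-18:15.
Freya ∩ Callum ∩ Mateo ∩ Maria: 10:05-12:00, 13:30-14:40, 15:40-18:15.
So the common availability across everyone is 10:05-12:00, 13:30-14:40, 15:40-18:15.
The first common window of at least 45 minutes is 10:05-12:00, so the earliest start is 10:05.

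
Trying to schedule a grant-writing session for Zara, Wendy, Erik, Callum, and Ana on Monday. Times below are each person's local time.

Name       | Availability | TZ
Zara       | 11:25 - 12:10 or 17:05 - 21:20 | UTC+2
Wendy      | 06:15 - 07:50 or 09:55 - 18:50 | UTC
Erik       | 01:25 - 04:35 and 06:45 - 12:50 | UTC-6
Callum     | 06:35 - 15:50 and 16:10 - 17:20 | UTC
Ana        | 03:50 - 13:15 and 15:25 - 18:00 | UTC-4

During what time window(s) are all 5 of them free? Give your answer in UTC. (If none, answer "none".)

09:55-10:10, 15:05-15:50, 16:10-17:15

Zara in UTC: 09:25-10:10, 15:05-19:20 (subtract 2h to convert from UTC+2).
Wendy in UTC: 06:15-07:50, 09:55-18:50.
Erik in UTC: 07:25-10:35, 12:45-18:50 (add 6h to convert from UTC-6).
Callum in UTC: 06:35-15:50, 16:10-17:20.
Ana in UTC: 07:50-17:15, 19:25-22:00 (add 4h to convert from UTC-4).
Zara ∩ Wendy: 09:55-10:10, 15:05-18:50.
Zara ∩ Wendy ∩ Erik: 09:55-10:10, 15:05-18:50.
Zara ∩ Wendy ∩ Erik ∩ Callum: 09:55-10:10, 15:05-15:50, 16:10-17:20.
Zara ∩ Wendy ∩ Erik ∩ Callum ∩ Ana: 09:55-10:10, 15:05-15:50, 16:10-17:15.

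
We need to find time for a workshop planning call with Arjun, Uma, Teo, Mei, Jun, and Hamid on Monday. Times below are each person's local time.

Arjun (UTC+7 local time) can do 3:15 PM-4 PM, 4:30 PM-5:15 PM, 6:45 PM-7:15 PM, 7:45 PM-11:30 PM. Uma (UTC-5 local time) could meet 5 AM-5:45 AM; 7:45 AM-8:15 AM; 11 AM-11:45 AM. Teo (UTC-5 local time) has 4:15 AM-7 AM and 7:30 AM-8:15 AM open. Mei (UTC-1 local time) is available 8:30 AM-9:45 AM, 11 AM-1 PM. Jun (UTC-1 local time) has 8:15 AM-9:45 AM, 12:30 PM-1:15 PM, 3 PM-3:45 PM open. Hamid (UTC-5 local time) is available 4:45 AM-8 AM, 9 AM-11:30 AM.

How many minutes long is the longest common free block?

15

Arjun in UTC: 08:15-09:00, 09:30-10:15, 11:45-12:15, 12:45-16:30 (subtract 7h to convert from UTC+7).
Uma in UTC: 10:00-10:45, 12:45-13:15, 16:00-16:45 (add 5h to convert from UTC-5).
Teo in UTC: 09:15-12:00, 12:30-13:15 (add 5h to convert from UTC-5).
Mei in UTC: 09:30-10:45, 12:00-14:00 (add 1h to convert from UTC-1).
Jun in UTC: 09:15-10:45, 13:30-14:15, 16:00-16:45 (add 1h to convert from UTC-1).
Hamid in UTC: 09:45-13:00, 14:00-16:30 (add 5h to convert from UTC-5).
Arjun ∩ Uma: 10:00-10:15, 12:45-13:15, 16:00-16:30.
Arjun ∩ Uma ∩ Teo: 10:00-10:15, 12:45-13:15.
Arjun ∩ Uma ∩ Teo ∩ Mei: 10:00-10:15, 12:45-13:15.
Arjun ∩ Uma ∩ Teo ∩ Mei ∩ Jun: 10:00-10:15.
Arjun ∩ Uma ∩ Teo ∩ Mei ∩ Jun ∩ Hamid: 10:00-10:15.
The longest is 10:00-10:15 at 15 minutes.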